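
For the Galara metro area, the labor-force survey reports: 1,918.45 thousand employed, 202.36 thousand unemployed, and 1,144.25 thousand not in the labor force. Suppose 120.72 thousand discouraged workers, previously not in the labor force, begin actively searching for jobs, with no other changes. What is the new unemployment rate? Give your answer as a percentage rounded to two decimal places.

New unemployment rate ≈ 14.41%.

Initially, labor force = 1,918.45 + 202.36 = 2,120.81 thousand, so u = 202.36/2,120.81 = 9.54%.
After the change, unemployed and labor force both rise by 120.72 → E = 1,918.45, U = 323.08, labor force = 2,241.53 thousand.
New unemployment rate = 323.08 / 2,241.53 = 14.41%.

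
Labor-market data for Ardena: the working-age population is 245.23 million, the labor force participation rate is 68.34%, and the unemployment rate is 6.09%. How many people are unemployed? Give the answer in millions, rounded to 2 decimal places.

About 10.21 million are unemployed.

Labor force = 0.6834 × 245.23 = 167.59 million.
Unemployed = 0.0609 × 167.59 ≈ 10.21 million.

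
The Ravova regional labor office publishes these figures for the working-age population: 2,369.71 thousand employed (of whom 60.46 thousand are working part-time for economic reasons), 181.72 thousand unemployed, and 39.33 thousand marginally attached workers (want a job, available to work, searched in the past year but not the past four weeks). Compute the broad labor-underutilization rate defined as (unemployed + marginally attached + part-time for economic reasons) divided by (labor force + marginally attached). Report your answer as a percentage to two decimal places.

Labor force = 2,369.71 + 181.72 = 2,551.43 thousand.
Numerator = 181.72 + 39.33 + 60.46 = 281.51 thousand.
Denominator = 2,551.43 + 39.33 = 2,590.76 thousand.
Broad rate = 281.51 / 2,590.76 = 10.87%.

Broad underutilization rate ≈ 10.87%.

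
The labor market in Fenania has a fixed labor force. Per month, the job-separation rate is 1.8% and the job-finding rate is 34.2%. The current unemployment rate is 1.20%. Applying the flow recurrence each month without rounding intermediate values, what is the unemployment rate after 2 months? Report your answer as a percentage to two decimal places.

With a fixed labor force, u_{t+1} = u_t + s·(1−u_t) − f·u_t = u_t·(1−s−f) + s.
Here 1−s−f = 0.640 and s = 0.018.
u_1 = 0.012000 × 0.640 + 0.018 = 0.025680.
u_2 = 0.025680 × 0.640 + 0.018 = 0.034435.

Unemployment rate after two months ≈ 3.44%.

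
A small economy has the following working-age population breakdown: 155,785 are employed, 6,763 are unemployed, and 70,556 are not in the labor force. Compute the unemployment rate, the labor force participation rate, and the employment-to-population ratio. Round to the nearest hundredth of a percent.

Unemployment rate ≈ 4.16%; labor force participation rate ≈ 69.73%; employment-population ratio ≈ 66.83%.

Labor force = employed + unemployed = 155,785 + 6,763 = 162,548.
Working-age population = 162,548 + 70,556 = 233,104.
Unemployment rate = 6,763 / 162,548 = 4.16%.
Labor force participation rate = 162,548 / 233,104 = 69.73%.
Employment-population ratio = 155,785 / 233,104 = 66.83%.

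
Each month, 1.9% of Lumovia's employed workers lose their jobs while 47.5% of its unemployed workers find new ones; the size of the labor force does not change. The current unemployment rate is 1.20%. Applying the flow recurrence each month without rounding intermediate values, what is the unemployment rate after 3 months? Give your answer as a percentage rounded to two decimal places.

Unemployment rate after three months ≈ 3.50%.

With a fixed labor force, u_{t+1} = u_t + s·(1−u_t) − f·u_t = u_t·(1−s−f) + s.
Here 1−s−f = 0.506 and s = 0.019.
u_1 = 0.012000 × 0.506 + 0.019 = 0.025072.
u_2 = 0.025072 × 0.506 + 0.019 = 0.031686.
u_3 = 0.031686 × 0.506 + 0.019 = 0.035033.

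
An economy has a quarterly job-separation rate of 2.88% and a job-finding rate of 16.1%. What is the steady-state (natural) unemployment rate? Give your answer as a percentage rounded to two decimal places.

Steady-state unemployment rate ≈ 15.17%.

At steady state the flows balance: s·E = f·U, so U/(E+U) = s/(s+f).
u* = 2.88 / (2.88 + 16.1) = 2.88 / 18.98 = 15.17%.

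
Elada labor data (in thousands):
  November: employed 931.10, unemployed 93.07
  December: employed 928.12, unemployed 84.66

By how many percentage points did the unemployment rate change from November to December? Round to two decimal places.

November: labor force = 931.10 + 93.07 = 1,024.17; u = 93.07/1,024.17 = 9.09%.
December: labor force = 928.12 + 84.66 = 1,012.78; u = 84.66/1,012.78 = 8.36%.
Change = 8.36% − 9.09% = −0.73 pp.

The unemployment rate changed by −0.73 percentage points.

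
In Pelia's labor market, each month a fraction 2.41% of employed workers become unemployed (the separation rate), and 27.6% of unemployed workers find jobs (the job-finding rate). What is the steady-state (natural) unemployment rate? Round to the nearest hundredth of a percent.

At steady state the flows balance: s·E = f·U, so U/(E+U) = s/(s+f).
u* = 2.41 / (2.41 + 27.6) = 2.41 / 30.01 = 8.03%.

Steady-state unemployment rate ≈ 8.03%.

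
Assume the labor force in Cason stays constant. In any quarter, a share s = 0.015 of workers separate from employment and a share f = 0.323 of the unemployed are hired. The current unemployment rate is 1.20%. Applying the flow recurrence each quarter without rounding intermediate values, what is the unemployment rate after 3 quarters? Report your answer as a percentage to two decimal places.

With a fixed labor force, u_{t+1} = u_t + s·(1−u_t) − f·u_t = u_t·(1−s−f) + s.
Here 1−s−f = 0.662 and s = 0.015.
u_1 = 0.012000 × 0.662 + 0.015 = 0.022944.
u_2 = 0.022944 × 0.662 + 0.015 = 0.030189.
u_3 = 0.030189 × 0.662 + 0.015 = 0.034985.

Unemployment rate after three quarters ≈ 3.50%.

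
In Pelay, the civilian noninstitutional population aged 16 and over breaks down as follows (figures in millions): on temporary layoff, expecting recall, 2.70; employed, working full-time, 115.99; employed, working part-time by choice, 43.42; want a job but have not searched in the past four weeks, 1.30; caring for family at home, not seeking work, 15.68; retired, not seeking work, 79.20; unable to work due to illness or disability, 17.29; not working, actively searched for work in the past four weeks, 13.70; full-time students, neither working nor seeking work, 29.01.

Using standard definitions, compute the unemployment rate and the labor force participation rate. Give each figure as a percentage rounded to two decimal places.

Unemployment rate ≈ 9.33%; labor force participation rate ≈ 55.24%.

Employed = 115.99 + 43.42 = 159.41 million.
Unemployed = 2.70 + 13.70 = 16.40 million (jobless and actively searching, or on temporary layoff).
Labor force = 159.41 + 16.40 = 175.81 million.
Not in labor force = 1.30 + 15.68 + 79.20 + 17.29 + 29.01 = 142.48 million (those not working and not actively searching are outside the labor force — including those who want a job but have given up searching).
Civilian working-age population = 175.81 + 142.48 = 318.29 million.
Unemployment rate = 16.40 / 175.81 = 9.33%.
Labor force participation rate = 175.81 / 318.29 = 55.24%.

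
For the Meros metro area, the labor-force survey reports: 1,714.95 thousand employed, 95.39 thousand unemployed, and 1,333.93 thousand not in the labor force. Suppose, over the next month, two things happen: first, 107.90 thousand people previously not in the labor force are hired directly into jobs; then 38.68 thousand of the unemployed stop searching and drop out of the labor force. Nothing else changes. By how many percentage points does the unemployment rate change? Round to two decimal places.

Initially, labor force = 1,714.95 + 95.39 = 1,810.34 thousand, so u = 95.39/1,810.34 = 5.27%.
After the first change, employed and labor force both rise by 107.90; unemployed unchanged → E = 1,822.85, U = 95.39, labor force = 1,918.24 thousand.
After the second change, unemployed and labor force both fall by 38.68 → E = 1,822.85, U = 56.71, labor force = 1,879.56 thousand.
New unemployment rate = 56.71 / 1,879.56 = 3.02%.
Change = 3.02% − 5.27% = −2.25 percentage points.

The unemployment rate changes by −2.25 percentage points.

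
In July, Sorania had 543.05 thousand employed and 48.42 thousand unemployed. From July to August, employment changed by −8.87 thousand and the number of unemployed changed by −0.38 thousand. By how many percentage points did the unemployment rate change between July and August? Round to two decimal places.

July: labor force = 543.05 + 48.42 = 591.47; u = 48.42/591.47 = 8.19%.
August: labor force = 534.18 + 48.04 = 582.22; u = 48.04/582.22 = 8.25%.
Change = 8.25% − 8.19% = +0.06 pp.

The unemployment rate changed by +0.06 percentage points.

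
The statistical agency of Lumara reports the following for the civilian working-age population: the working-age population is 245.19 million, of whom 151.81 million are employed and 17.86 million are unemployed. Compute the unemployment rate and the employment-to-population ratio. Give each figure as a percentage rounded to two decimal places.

Labor force = employed + unemployed = 151.81 + 17.86 = 169.67 million.
Unemployment rate = 17.86 / 169.67 = 10.53%.
Employment-population ratio = 151.81 / 245.19 = 61.92%.

Unemployment rate ≈ 10.53%; employment-population ratio ≈ 61.92%.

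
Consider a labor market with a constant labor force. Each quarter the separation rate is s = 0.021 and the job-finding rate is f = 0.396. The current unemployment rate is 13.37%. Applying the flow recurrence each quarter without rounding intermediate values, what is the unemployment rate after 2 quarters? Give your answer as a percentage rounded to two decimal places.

Unemployment rate after two quarters ≈ 7.87%.

With a fixed labor force, u_{t+1} = u_t + s·(1−u_t) − f·u_t = u_t·(1−s−f) + s.
Here 1−s−f = 0.583 and s = 0.021.
u_1 = 0.133700 × 0.583 + 0.021 = 0.098947.
u_2 = 0.098947 × 0.583 + 0.021 = 0.078686.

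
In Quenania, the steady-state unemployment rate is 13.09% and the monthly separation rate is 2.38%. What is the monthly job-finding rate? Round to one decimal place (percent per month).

Job-finding rate ≈ 15.8% per month.

From u* = s/(s+f): f = s·(1−u)/u.
f = 2.38 × (1 − 0.1309) / 0.1309 = 2.0685 / 0.1309 ≈ 15.8% per month.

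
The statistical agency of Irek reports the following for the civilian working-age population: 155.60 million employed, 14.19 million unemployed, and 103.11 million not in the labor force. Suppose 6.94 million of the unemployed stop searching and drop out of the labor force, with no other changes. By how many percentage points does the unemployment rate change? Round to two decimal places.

Initially, labor force = 155.60 + 14.19 = 169.79 million, so u = 14.19/169.79 = 8.36%.
After the change, unemployed and labor force both fall by 6.94 → E = 155.60, U = 7.25, labor force = 162.85 million.
New unemployment rate = 7.25 / 162.85 = 4.45%.
Change = 4.45% − 8.36% = −3.91 percentage points.

The unemployment rate changes by −3.91 percentage points.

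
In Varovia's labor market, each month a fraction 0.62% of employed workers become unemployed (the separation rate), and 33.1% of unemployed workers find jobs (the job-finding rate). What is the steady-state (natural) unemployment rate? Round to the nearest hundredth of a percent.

Steady-state unemployment rate ≈ 1.84%.

At steady state the flows balance: s·E = f·U, so U/(E+U) = s/(s+f).
u* = 0.62 / (0.62 + 33.1) = 0.62 / 33.72 = 1.84%.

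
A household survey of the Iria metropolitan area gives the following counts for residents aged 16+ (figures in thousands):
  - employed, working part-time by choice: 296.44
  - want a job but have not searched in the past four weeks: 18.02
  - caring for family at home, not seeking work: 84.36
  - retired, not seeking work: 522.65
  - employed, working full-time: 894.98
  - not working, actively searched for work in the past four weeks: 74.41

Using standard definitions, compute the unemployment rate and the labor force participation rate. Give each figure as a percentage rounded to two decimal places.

Employed = 296.44 + 894.98 = 1,191.42 thousand.
Unemployed = 74.41 thousand.
Labor force = 1,191.42 + 74.41 = 1,265.83 thousand.
Not in labor force = 18.02 + 84.36 + 522.65 = 625.03 thousand (those not working and not actively searching are outside the labor force — including those who want a job but have given up searching).
Civilian working-age population = 1,265.83 + 625.03 = 1,890.86 thousand.
Unemployment rate = 74.41 / 1,265.83 = 5.88%.
Labor force participation rate = 1,265.83 / 1,890.86 = 66.94%.

Unemployment rate ≈ 5.88%; labor force participation rate ≈ 66.94%.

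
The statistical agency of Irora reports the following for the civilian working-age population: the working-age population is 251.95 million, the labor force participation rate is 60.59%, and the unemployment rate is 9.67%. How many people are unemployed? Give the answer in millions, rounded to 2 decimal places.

Labor force = 0.6059 × 251.95 = 152.66 million.
Unemployed = 0.0967 × 152.66 ≈ 14.76 million.

About 14.76 million are unemployed.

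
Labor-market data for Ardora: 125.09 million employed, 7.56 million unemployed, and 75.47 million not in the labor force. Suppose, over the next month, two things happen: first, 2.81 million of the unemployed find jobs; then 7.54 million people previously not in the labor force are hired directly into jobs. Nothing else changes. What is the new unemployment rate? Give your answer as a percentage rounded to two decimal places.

New unemployment rate ≈ 3.39%.

Initially, labor force = 125.09 + 7.56 = 132.65 million, so u = 7.56/132.65 = 5.70%.
After the first change, unemployed falls and employed rises by 2.81; labor force unchanged → E = 127.90, U = 4.75, labor force = 132.65 million.
After the second change, employed and labor force both rise by 7.54; unemployed unchanged → E = 135.44, U = 4.75, labor force = 140.19 million.
New unemployment rate = 4.75 / 140.19 = 3.39%.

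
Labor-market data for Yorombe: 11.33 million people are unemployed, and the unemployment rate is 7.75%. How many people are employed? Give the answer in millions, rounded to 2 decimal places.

About 134.86 million are employed.

Labor force = U / u = 11.33 / 0.0775 ≈ 146.19 million.
Employed = labor force − unemployed = 146.19 − 11.33 = 134.86 million.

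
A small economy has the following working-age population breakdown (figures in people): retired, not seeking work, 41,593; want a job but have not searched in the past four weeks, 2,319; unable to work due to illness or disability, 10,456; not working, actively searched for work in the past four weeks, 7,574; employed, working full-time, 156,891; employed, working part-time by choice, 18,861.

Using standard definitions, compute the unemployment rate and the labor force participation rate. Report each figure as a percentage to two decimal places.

Employed = 156,891 + 18,861 = 175,752.
Unemployed = 7,574.
Labor force = 175,752 + 7,574 = 183,326.
Not in labor force = 41,593 + 2,319 + 10,456 = 54,368 (those not working and not actively searching are outside the labor force — including those who want a job but have given up searching).
Civilian working-age population = 183,326 + 54,368 = 237,694.
Unemployment rate = 7,574 / 183,326 = 4.13%.
Labor force participation rate = 183,326 / 237,694 = 77.13%.

Unemployment rate ≈ 4.13%; labor force participation rate ≈ 77.13%.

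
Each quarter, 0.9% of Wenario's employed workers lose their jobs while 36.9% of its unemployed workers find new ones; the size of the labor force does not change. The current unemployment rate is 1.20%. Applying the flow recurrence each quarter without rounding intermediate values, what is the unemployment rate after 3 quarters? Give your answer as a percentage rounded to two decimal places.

Unemployment rate after three quarters ≈ 2.10%.

With a fixed labor force, u_{t+1} = u_t + s·(1−u_t) − f·u_t = u_t·(1−s−f) + s.
Here 1−s−f = 0.622 and s = 0.009.
u_1 = 0.012000 × 0.622 + 0.009 = 0.016464.
u_2 = 0.016464 × 0.622 + 0.009 = 0.019241.
u_3 = 0.019241 × 0.622 + 0.009 = 0.020968.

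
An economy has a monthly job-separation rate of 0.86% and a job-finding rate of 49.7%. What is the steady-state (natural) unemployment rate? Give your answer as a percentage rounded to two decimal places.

Steady-state unemployment rate ≈ 1.70%.

At steady state the flows balance: s·E = f·U, so U/(E+U) = s/(s+f).
u* = 0.86 / (0.86 + 49.7) = 0.86 / 50.56 = 1.70%.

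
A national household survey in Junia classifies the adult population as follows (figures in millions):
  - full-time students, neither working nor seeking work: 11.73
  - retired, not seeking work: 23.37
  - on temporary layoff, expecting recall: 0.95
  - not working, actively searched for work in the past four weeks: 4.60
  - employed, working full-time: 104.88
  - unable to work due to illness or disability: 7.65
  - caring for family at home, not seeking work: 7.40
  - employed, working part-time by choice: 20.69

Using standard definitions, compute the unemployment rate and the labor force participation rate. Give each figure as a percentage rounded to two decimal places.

Unemployment rate ≈ 4.23%; labor force participation rate ≈ 72.33%.

Employed = 104.88 + 20.69 = 125.57 million.
Unemployed = 0.95 + 4.60 = 5.55 million (jobless and actively searching, or on temporary layoff).
Labor force = 125.57 + 5.55 = 131.12 million.
Not in labor force = 11.73 + 23.37 + 7.65 + 7.40 = 50.15 million (those not working and not actively searching are outside the labor force).
Civilian working-age population = 131.12 + 50.15 = 181.27 million.
Unemployment rate = 5.55 / 131.12 = 4.23%.
Labor force participation rate = 131.12 / 181.27 = 72.33%.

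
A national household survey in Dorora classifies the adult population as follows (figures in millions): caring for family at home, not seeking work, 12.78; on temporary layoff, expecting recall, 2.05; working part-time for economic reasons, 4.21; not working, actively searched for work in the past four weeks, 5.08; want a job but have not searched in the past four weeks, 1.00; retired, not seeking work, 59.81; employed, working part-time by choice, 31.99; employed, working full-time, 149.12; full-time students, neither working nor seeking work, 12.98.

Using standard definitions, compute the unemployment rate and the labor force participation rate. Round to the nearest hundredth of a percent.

Employed = 4.21 + 31.99 + 149.12 = 185.32 million (anyone who worked, including part-time for economic reasons, counts as employed).
Unemployed = 2.05 + 5.08 = 7.13 million (jobless and actively searching, or on temporary layoff).
Labor force = 185.32 + 7.13 = 192.45 million.
Not in labor force = 12.78 + 1.00 + 59.81 + 12.98 = 86.57 million (those not working and not actively searching are outside the labor force — including those who want a job but have given up searching).
Civilian working-age population = 192.45 + 86.57 = 279.02 million.
Unemployment rate = 7.13 / 192.45 = 3.70%.
Labor force participation rate = 192.45 / 279.02 = 68.97%.

Unemployment rate ≈ 3.70%; labor force participation rate ≈ 68.97%.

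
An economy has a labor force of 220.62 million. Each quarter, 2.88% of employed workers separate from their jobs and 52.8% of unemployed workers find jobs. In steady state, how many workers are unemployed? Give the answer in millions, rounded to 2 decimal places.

About 11.41 million are unemployed in steady state.

Steady-state unemployment rate u* = s/(s+f) = 2.88/(2.88+52.8) = 0.051724.
Unemployed = u* × labor force = 0.051724 × 220.62 ≈ 11.41 million.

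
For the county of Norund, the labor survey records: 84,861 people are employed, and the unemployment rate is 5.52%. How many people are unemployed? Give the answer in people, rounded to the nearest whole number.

About 4,958 are unemployed.

Let U be the number unemployed. The labor force is E + U, and U/(E+U) = 0.0552.
So U = 0.0552 × 84,861 / (1 − 0.0552) = 4684.33 / 0.9448 ≈ 4,958.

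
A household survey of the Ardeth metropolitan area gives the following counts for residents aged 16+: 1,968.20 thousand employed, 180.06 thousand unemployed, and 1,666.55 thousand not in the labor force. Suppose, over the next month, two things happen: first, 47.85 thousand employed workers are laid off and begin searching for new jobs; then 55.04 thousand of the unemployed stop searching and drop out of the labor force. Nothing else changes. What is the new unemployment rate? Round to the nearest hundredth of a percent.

Initially, labor force = 1,968.20 + 180.06 = 2,148.26 thousand, so u = 180.06/2,148.26 = 8.38%.
After the first change, employed falls and unemployed rises by 47.85; labor force unchanged → E = 1,920.35, U = 227.91, labor force = 2,148.26 thousand.
After the second change, unemployed and labor force both fall by 55.04 → E = 1,920.35, U = 172.87, labor force = 2,093.22 thousand.
New unemployment rate = 172.87 / 2,093.22 = 8.26%.

New unemployment rate ≈ 8.26%.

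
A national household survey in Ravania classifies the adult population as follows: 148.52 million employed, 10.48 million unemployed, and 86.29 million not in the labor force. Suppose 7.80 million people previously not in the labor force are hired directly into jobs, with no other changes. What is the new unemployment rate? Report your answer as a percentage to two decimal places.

Initially, labor force = 148.52 + 10.48 = 159.00 million, so u = 10.48/159.00 = 6.59%.
After the change, employed and labor force both rise by 7.80; unemployed unchanged → E = 156.32, U = 10.48, labor force = 166.80 million.
New unemployment rate = 10.48 / 166.80 = 6.28%.

New unemployment rate ≈ 6.28%.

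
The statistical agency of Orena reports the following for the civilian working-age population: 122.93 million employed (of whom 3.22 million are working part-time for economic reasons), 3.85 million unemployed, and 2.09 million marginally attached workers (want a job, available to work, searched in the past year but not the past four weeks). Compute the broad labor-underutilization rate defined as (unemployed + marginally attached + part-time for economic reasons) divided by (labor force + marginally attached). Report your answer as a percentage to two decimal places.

Broad underutilization rate ≈ 7.11%.

Labor force = 122.93 + 3.85 = 126.78 million.
Numerator = 3.85 + 2.09 + 3.22 = 9.16 million.
Denominator = 126.78 + 2.09 = 128.87 million.
Broad rate = 9.16 / 128.87 = 7.11%.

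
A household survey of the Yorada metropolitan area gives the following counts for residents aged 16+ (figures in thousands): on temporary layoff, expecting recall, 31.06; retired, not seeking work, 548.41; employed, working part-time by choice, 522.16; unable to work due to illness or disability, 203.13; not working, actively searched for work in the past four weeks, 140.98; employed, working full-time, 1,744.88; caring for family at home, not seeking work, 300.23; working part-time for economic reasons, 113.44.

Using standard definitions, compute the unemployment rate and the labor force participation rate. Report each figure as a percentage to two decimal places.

Employed = 522.16 + 1,744.88 + 113.44 = 2,380.48 thousand (anyone who worked, including part-time for economic reasons, counts as employed).
Unemployed = 31.06 + 140.98 = 172.04 thousand (jobless and actively searching, or on temporary layoff).
Labor force = 2,380.48 + 172.04 = 2,552.52 thousand.
Not in labor force = 548.41 + 203.13 + 300.23 = 1,051.77 thousand (those not working and not actively searching are outside the labor force).
Civilian working-age population = 2,552.52 + 1,051.77 = 3,604.29 thousand.
Unemployment rate = 172.04 / 2,552.52 = 6.74%.
Labor force participation rate = 2,552.52 / 3,604.29 = 70.82%.

Unemployment rate ≈ 6.74%; labor force participation rate ≈ 70.82%.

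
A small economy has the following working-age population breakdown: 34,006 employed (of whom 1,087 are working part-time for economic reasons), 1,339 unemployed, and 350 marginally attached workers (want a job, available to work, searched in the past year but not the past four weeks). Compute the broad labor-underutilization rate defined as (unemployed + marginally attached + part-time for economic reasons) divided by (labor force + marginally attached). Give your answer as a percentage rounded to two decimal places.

Labor force = 34,006 + 1,339 = 35,345.
Numerator = 1,339 + 350 + 1,087 = 2,776.
Denominator = 35,345 + 350 = 35,695.
Broad rate = 2,776 / 35,695 = 7.78%.

Broad underutilization rate ≈ 7.78%.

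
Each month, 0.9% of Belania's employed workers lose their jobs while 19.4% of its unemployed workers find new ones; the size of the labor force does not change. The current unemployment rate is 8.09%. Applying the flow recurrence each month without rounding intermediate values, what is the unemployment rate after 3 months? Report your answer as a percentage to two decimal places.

With a fixed labor force, u_{t+1} = u_t + s·(1−u_t) − f·u_t = u_t·(1−s−f) + s.
Here 1−s−f = 0.797 and s = 0.009.
u_1 = 0.080900 × 0.797 + 0.009 = 0.073477.
u_2 = 0.073477 × 0.797 + 0.009 = 0.067561.
u_3 = 0.067561 × 0.797 + 0.009 = 0.062846.

Unemployment rate after three months ≈ 6.28%.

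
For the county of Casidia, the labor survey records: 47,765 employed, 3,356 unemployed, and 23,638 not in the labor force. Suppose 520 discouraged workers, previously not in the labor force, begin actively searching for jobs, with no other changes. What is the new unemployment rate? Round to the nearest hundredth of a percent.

New unemployment rate ≈ 7.51%.

Initially, labor force = 47,765 + 3,356 = 51,121, so u = 3,356/51,121 = 6.56%.
After the change, unemployed and labor force both rise by 520 → E = 47,765, U = 3,876, labor force = 51,641.
New unemployment rate = 3,876 / 51,641 = 7.51%.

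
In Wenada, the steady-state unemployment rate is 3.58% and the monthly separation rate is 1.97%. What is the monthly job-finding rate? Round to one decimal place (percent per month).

From u* = s/(s+f): f = s·(1−u)/u.
f = 1.97 × (1 − 0.0358) / 0.0358 = 1.8995 / 0.0358 ≈ 53.1% per month.

Job-finding rate ≈ 53.1% per month.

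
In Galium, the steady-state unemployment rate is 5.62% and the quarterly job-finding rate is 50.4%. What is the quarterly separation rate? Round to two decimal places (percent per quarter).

From u* = s/(s+f): s = u·f/(1−u).
s = 0.0562 × 50.4 / (1 − 0.0562) = 2.8325 / 0.9438 ≈ 3.00% per quarter.

Separation rate ≈ 3.00% per quarter.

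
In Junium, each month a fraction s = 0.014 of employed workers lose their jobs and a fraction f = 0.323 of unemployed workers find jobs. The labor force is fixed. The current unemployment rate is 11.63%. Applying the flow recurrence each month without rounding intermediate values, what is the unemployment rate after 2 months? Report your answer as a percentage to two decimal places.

With a fixed labor force, u_{t+1} = u_t + s·(1−u_t) − f·u_t = u_t·(1−s−f) + s.
Here 1−s−f = 0.663 and s = 0.014.
u_1 = 0.116300 × 0.663 + 0.014 = 0.091107.
u_2 = 0.091107 × 0.663 + 0.014 = 0.074404.

Unemployment rate after two months ≈ 7.44%.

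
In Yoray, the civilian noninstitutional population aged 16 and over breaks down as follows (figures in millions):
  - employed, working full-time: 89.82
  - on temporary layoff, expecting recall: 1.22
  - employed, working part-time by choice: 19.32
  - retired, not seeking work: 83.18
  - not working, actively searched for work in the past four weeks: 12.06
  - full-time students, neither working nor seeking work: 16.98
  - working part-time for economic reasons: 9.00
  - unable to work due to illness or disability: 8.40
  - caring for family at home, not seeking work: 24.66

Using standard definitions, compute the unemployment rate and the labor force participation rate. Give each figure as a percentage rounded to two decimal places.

Employed = 89.82 + 19.32 + 9.00 = 118.14 million (anyone who worked, including part-time for economic reasons, counts as employed).
Unemployed = 1.22 + 12.06 = 13.28 million (jobless and actively searching, or on temporary layoff).
Labor force = 118.14 + 13.28 = 131.42 million.
Not in labor force = 83.18 + 16.98 + 8.40 + 24.66 = 133.22 million (those not working and not actively searching are outside the labor force).
Civilian working-age population = 131.42 + 133.22 = 264.64 million.
Unemployment rate = 13.28 / 131.42 = 10.11%.
Labor force participation rate = 131.42 / 264.64 = 49.66%.

Unemployment rate ≈ 10.11%; labor force participation rate ≈ 49.66%.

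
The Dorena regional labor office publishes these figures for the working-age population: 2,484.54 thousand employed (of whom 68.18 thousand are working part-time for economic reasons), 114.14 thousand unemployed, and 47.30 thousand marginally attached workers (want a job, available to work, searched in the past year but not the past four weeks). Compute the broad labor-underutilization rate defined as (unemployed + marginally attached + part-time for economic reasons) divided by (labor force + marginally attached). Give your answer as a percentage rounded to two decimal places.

Labor force = 2,484.54 + 114.14 = 2,598.68 thousand.
Numerator = 114.14 + 47.30 + 68.18 = 229.62 thousand.
Denominator = 2,598.68 + 47.30 = 2,645.98 thousand.
Broad rate = 229.62 / 2,645.98 = 8.68%.

Broad underutilization rate ≈ 8.68%.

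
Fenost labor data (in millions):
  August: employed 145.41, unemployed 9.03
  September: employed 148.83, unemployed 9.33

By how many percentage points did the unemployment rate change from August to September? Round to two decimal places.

The unemployment rate changed by +0.05 percentage points.

August: labor force = 145.41 + 9.03 = 154.44; u = 9.03/154.44 = 5.85%.
September: labor force = 148.83 + 9.33 = 158.16; u = 9.33/158.16 = 5.90%.
Change = 5.90% − 5.85% = +0.05 pp.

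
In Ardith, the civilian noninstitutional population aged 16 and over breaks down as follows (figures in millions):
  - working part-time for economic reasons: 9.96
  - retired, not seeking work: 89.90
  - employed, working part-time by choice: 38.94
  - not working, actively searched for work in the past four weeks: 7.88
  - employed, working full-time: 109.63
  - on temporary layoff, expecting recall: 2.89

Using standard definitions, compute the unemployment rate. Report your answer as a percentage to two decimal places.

Employed = 9.96 + 38.94 + 109.63 = 158.53 million (anyone who worked, including part-time for economic reasons, counts as employed).
Unemployed = 7.88 + 2.89 = 10.77 million (jobless and actively searching, or on temporary layoff).
Labor force = 158.53 + 10.77 = 169.30 million.
Unemployment rate = 10.77 / 169.30 = 6.36%.

Unemployment rate ≈ 6.36%.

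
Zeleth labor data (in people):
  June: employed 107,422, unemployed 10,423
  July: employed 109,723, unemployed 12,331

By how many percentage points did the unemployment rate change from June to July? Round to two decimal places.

The unemployment rate changed by +1.26 percentage points.

June: labor force = 107,422 + 10,423 = 117,845; u = 10,423/117,845 = 8.84%.
July: labor force = 109,723 + 12,331 = 122,054; u = 12,331/122,054 = 10.10%.
Change = 10.10% − 8.84% = +1.26 pp.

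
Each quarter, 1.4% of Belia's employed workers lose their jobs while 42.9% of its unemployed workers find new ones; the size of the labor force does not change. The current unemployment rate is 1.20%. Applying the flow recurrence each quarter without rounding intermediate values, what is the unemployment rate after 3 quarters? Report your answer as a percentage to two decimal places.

Unemployment rate after three quarters ≈ 2.82%.

With a fixed labor force, u_{t+1} = u_t + s·(1−u_t) − f·u_t = u_t·(1−s−f) + s.
Here 1−s−f = 0.557 and s = 0.014.
u_1 = 0.012000 × 0.557 + 0.014 = 0.020684.
u_2 = 0.020684 × 0.557 + 0.014 = 0.025521.
u_3 = 0.025521 × 0.557 + 0.014 = 0.028215.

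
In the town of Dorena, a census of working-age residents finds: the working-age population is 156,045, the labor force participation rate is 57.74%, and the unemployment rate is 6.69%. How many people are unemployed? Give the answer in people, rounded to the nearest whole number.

Labor force = 0.5774 × 156,045 = 90,100.
Unemployed = 0.0669 × 90,100 ≈ 6,028.

About 6,028 are unemployed.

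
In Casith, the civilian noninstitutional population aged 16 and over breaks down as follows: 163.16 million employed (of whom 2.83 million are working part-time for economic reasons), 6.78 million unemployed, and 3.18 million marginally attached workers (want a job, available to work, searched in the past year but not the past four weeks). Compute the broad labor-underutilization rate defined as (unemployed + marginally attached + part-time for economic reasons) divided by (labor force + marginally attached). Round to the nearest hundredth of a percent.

Labor force = 163.16 + 6.78 = 169.94 million.
Numerator = 6.78 + 3.18 + 2.83 = 12.79 million.
Denominator = 169.94 + 3.18 = 173.12 million.
Broad rate = 12.79 / 173.12 = 7.39%.

Broad underutilization rate ≈ 7.39%.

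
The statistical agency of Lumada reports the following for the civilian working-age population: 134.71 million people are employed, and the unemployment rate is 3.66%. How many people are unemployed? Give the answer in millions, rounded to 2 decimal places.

Let U be the number unemployed. The labor force is E + U, and U/(E+U) = 0.0366.
So U = 0.0366 × 134.71 / (1 − 0.0366) = 4.9304 / 0.9634 ≈ 5.12 million.

About 5.12 million are unemployed.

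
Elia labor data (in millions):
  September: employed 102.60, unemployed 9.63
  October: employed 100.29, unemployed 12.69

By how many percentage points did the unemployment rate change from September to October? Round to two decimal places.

The unemployment rate changed by +2.65 percentage points.

September: labor force = 102.60 + 9.63 = 112.23; u = 9.63/112.23 = 8.58%.
October: labor force = 100.29 + 12.69 = 112.98; u = 12.69/112.98 = 11.23%.
Change = 11.23% − 8.58% = +2.65 pp.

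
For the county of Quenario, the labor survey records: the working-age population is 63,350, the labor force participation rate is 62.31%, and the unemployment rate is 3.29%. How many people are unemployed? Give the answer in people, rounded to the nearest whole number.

Labor force = 0.6231 × 63,350 = 39,473.
Unemployed = 0.0329 × 39,473 ≈ 1,299.

About 1,299 are unemployed.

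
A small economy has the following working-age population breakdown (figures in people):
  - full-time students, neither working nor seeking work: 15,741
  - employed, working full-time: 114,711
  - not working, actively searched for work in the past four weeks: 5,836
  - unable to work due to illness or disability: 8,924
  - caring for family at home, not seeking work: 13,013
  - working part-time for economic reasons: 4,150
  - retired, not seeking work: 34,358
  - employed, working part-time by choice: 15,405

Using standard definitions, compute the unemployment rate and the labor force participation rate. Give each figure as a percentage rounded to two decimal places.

Unemployment rate ≈ 4.17%; labor force participation rate ≈ 66.04%.

Employed = 114,711 + 4,150 + 15,405 = 134,266 (anyone who worked, including part-time for economic reasons, counts as employed).
Unemployed = 5,836.
Labor force = 134,266 + 5,836 = 140,102.
Not in labor force = 15,741 + 8,924 + 13,013 + 34,358 = 72,036 (those not working and not actively searching are outside the labor force).
Civilian working-age population = 140,102 + 72,036 = 212,138.
Unemployment rate = 5,836 / 140,102 = 4.17%.
Labor force participation rate = 140,102 / 212,138 = 66.04%.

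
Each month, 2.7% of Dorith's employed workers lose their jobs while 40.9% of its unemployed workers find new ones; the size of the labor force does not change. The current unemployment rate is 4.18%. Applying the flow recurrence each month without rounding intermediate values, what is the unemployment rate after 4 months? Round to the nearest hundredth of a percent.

With a fixed labor force, u_{t+1} = u_t + s·(1−u_t) − f·u_t = u_t·(1−s−f) + s.
Here 1−s−f = 0.564 and s = 0.027.
u_1 = 0.041800 × 0.564 + 0.027 = 0.050575.
u_2 = 0.050575 × 0.564 + 0.027 = 0.055524.
u_3 = 0.055524 × 0.564 + 0.027 = 0.058316.
u_4 = 0.058316 × 0.564 + 0.027 = 0.059890.

Unemployment rate after four months ≈ 5.99%.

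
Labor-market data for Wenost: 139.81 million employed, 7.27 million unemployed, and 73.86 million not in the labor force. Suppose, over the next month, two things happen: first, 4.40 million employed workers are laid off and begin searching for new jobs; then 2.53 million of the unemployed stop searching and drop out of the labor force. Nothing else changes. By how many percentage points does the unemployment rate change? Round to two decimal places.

Initially, labor force = 139.81 + 7.27 = 147.08 million, so u = 7.27/147.08 = 4.94%.
After the first change, employed falls and unemployed rises by 4.40; labor force unchanged → E = 135.41, U = 11.67, labor force = 147.08 million.
After the second change, unemployed and labor force both fall by 2.53 → E = 135.41, U = 9.14, labor force = 144.55 million.
New unemployment rate = 9.14 / 144.55 = 6.32%.
Change = 6.32% − 4.94% = +1.38 percentage points.

The unemployment rate changes by +1.38 percentage points.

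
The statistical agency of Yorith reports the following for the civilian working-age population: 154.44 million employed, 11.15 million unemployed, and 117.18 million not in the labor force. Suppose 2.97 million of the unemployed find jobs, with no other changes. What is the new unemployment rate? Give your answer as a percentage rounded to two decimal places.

New unemployment rate ≈ 4.94%.

Initially, labor force = 154.44 + 11.15 = 165.59 million, so u = 11.15/165.59 = 6.73%.
After the change, unemployed falls and employed rises by 2.97; labor force unchanged → E = 157.41, U = 8.18, labor force = 165.59 million.
New unemployment rate = 8.18 / 165.59 = 4.94%.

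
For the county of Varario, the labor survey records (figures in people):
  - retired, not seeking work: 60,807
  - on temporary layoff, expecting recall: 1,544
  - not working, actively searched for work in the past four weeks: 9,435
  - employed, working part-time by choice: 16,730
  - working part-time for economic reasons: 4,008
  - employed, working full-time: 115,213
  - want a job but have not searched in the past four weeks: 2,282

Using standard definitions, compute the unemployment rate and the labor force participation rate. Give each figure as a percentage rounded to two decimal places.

Employed = 16,730 + 4,008 + 115,213 = 135,951 (anyone who worked, including part-time for economic reasons, counts as employed).
Unemployed = 1,544 + 9,435 = 10,979 (jobless and actively searching, or on temporary layoff).
Labor force = 135,951 + 10,979 = 146,930.
Not in labor force = 60,807 + 2,282 = 63,089 (those not working and not actively searching are outside the labor force — including those who want a job but have given up searching).
Civilian working-age population = 146,930 + 63,089 = 210,019.
Unemployment rate = 10,979 / 146,930 = 7.47%.
Labor force participation rate = 146,930 / 210,019 = 69.96%.

Unemployment rate ≈ 7.47%; labor force participation rate ≈ 69.96%.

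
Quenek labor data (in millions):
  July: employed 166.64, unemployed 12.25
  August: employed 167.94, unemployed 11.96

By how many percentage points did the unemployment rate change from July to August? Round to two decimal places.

The unemployment rate changed by −0.20 percentage points.

July: labor force = 166.64 + 12.25 = 178.89; u = 12.25/178.89 = 6.85%.
August: labor force = 167.94 + 11.96 = 179.90; u = 11.96/179.90 = 6.65%.
Change = 6.65% − 6.85% = −0.20 pp.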